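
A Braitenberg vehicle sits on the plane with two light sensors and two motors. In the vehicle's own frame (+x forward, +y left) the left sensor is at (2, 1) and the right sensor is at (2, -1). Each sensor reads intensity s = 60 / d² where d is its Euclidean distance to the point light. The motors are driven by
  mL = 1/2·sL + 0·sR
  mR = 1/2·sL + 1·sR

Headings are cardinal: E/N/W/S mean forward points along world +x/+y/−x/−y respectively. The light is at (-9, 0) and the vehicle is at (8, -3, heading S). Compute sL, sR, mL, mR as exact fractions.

left sensor world pos  = (9, -5); dL² = 349
right sensor world pos = (7, -5); dR² = 281
sL = 60/349 = 60/349
sR = 60/281 = 60/281
mL = 1/2·sL + 0·sR = 30/349
mR = 1/2·sL + 1·sR = 29370/98069

60/349 60/281 30/349 29370/98069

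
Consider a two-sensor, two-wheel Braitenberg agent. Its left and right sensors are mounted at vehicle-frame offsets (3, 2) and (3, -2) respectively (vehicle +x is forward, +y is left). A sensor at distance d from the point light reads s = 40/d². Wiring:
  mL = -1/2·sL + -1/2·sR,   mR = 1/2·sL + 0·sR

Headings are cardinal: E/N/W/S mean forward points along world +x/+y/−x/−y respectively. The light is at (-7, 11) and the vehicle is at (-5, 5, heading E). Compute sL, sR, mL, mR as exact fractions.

40/41 40/89 -2600/3649 20/41

left sensor world pos  = (-2, 7); dL² = 41
right sensor world pos = (-2, 3); dR² = 89
sL = 40/41 = 40/41
sR = 40/89 = 40/89
mL = -1/2·sL + -1/2·sR = -2600/3649
mR = 1/2·sL + 0·sR = 20/41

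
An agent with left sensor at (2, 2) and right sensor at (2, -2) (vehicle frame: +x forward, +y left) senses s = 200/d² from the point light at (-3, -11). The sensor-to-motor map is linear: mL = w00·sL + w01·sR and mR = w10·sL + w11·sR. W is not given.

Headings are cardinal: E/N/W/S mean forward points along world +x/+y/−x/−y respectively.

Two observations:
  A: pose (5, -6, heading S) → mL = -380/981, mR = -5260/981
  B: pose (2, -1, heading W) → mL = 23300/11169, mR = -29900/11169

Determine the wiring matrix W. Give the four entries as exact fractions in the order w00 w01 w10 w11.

1 -1/2 -1/2 -1

obs A: pose=(5,-6,S) → sL=200/109, sR=40/9, mL=-380/981, mR=-5260/981
obs B: pose=(2,-1,W) → sL=200/73, sR=200/153, mL=23300/11169, mR=-29900/11169
sensor matrix S = [[200/109, 40/9], [200/73, 200/153]]; det S = -3968000/405807
solve [mL_A; mL_B] = S·[w00; w01] and [mR_A; mR_B] = S·[w10; w11]:
  w00 = 1, w01 = -1/2, w10 = -1/2, w11 = -1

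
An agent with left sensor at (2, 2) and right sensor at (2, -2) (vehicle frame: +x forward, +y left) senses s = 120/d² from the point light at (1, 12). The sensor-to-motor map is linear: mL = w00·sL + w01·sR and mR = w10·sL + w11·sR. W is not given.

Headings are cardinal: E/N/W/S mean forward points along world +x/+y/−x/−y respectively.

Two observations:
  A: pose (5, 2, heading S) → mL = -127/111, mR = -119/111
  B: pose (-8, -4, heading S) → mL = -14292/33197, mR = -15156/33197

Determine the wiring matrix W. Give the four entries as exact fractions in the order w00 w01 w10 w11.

-1/2 -1 -1 -1/2

obs A: pose=(5,2,S) → sL=2/3, sR=30/37, mL=-127/111, mR=-119/111
obs B: pose=(-8,-4,S) → sL=120/373, sR=24/89, mL=-14292/33197, mR=-15156/33197
sensor matrix S = [[2/3, 30/37], [120/373, 24/89]]; det S = -99584/1228289
solve [mL_A; mL_B] = S·[w00; w01] and [mR_A; mR_B] = S·[w10; w11]:
  w00 = -1/2, w01 = -1, w10 = -1, w11 = -1/2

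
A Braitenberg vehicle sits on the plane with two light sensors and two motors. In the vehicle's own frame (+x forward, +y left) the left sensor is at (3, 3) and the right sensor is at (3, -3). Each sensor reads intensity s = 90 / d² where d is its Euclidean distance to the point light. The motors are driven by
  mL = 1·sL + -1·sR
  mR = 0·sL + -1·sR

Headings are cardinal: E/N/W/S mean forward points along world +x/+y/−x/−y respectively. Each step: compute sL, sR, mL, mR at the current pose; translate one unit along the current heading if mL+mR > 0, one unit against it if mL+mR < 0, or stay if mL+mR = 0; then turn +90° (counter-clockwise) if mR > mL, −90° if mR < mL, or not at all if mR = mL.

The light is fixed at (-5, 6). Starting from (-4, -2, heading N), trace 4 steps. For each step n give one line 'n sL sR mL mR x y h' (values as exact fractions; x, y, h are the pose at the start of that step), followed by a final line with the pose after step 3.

0 90/29 90/41 1080/1189 -90/41 -4 -2 N
1 45/26 9/16 243/208 -9/16 -4 -3 E
2 90/169 18/29 -432/4901 -18/29 -3 -3 S
3 45/61 45/13 -2160/793 -45/13 -3 -2 W
final -2 -2 N

n=0: pose=(-4,-2,N); sL=90/29, sR=90/41; mL=1080/1189, mR=-90/41; mL+mR=-1530/1189 → advance -1; mR−mL=-90/29 → turn -1·90°
n=1: pose=(-4,-3,E); sL=45/26, sR=9/16; mL=243/208, mR=-9/16; mL+mR=63/104 → advance +1; mR−mL=-45/26 → turn -1·90°
n=2: pose=(-3,-3,S); sL=90/169, sR=18/29; mL=-432/4901, mR=-18/29; mL+mR=-3474/4901 → advance -1; mR−mL=-90/169 → turn -1·90°
n=3: pose=(-3,-2,W); sL=45/61, sR=45/13; mL=-2160/793, mR=-45/13; mL+mR=-4905/793 → advance -1; mR−mL=-45/61 → turn -1·90°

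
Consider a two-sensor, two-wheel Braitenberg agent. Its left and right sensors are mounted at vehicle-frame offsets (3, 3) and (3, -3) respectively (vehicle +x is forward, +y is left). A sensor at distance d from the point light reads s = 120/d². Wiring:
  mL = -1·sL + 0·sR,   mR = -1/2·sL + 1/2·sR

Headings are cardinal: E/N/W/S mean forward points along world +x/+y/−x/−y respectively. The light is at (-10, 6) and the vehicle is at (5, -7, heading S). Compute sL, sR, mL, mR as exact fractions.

left sensor world pos  = (8, -10); dL² = 580
right sensor world pos = (2, -10); dR² = 400
sL = 120/580 = 6/29
sR = 120/400 = 3/10
mL = -1·sL + 0·sR = -6/29
mR = -1/2·sL + 1/2·sR = 27/580

6/29 3/10 -6/29 27/580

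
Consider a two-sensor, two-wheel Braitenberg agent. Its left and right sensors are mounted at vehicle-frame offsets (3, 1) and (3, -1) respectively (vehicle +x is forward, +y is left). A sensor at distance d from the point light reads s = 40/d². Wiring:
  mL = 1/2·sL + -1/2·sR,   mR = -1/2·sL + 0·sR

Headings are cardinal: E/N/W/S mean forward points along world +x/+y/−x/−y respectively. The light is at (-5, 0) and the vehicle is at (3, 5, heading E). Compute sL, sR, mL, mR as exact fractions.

left sensor world pos  = (6, 6); dL² = 157
right sensor world pos = (6, 4); dR² = 137
sL = 40/157 = 40/157
sR = 40/137 = 40/137
mL = 1/2·sL + -1/2·sR = -400/21509
mR = -1/2·sL + 0·sR = -20/157

40/157 40/137 -400/21509 -20/157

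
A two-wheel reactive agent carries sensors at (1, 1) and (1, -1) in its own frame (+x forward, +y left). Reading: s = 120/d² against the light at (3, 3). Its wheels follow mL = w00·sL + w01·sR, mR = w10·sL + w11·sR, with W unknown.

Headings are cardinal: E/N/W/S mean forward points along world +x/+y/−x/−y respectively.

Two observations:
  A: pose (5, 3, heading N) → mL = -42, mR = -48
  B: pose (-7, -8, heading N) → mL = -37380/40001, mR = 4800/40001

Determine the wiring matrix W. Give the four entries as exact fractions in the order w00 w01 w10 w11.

-1/2 -1 -1 1

obs A: pose=(5,3,N) → sL=60, sR=12, mL=-42, mR=-48
obs B: pose=(-7,-8,N) → sL=120/221, sR=120/181, mL=-37380/40001, mR=4800/40001
sensor matrix S = [[60, 12], [120/221, 120/181]]; det S = 1330560/40001
solve [mL_A; mL_B] = S·[w00; w01] and [mR_A; mR_B] = S·[w10; w11]:
  w00 = -1/2, w01 = -1, w10 = -1, w11 = 1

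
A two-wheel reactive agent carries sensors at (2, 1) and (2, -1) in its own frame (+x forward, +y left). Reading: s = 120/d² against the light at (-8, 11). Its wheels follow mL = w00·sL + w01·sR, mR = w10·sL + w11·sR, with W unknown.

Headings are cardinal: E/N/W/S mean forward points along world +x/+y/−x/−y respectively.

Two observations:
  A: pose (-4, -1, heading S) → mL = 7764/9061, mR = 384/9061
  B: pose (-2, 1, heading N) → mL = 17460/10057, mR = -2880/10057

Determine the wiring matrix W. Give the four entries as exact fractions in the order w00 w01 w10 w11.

obs A: pose=(-4,-1,S) → sL=120/221, sR=24/41, mL=7764/9061, mR=384/9061
obs B: pose=(-2,1,N) → sL=120/89, sR=120/113, mL=17460/10057, mR=-2880/10057
sensor matrix S = [[120/221, 24/41], [120/89, 120/113]]; det S = -19376640/91126477
solve [mL_A; mL_B] = S·[w00; w01] and [mR_A; mR_B] = S·[w10; w11]:
  w00 = 1/2, w01 = 1, w10 = -1, w11 = 1

1/2 1 -1 1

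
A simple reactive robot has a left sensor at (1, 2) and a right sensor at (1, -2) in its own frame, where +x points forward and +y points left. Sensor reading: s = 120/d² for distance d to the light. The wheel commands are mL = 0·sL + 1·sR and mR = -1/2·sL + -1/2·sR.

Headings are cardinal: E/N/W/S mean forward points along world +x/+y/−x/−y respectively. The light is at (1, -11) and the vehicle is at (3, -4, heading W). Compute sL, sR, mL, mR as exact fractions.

60/13 60/41 60/41 -1620/533

left sensor world pos  = (2, -6); dL² = 26
right sensor world pos = (2, -2); dR² = 82
sL = 120/26 = 60/13
sR = 120/82 = 60/41
mL = 0·sL + 1·sR = 60/41
mR = -1/2·sL + -1/2·sR = -1620/533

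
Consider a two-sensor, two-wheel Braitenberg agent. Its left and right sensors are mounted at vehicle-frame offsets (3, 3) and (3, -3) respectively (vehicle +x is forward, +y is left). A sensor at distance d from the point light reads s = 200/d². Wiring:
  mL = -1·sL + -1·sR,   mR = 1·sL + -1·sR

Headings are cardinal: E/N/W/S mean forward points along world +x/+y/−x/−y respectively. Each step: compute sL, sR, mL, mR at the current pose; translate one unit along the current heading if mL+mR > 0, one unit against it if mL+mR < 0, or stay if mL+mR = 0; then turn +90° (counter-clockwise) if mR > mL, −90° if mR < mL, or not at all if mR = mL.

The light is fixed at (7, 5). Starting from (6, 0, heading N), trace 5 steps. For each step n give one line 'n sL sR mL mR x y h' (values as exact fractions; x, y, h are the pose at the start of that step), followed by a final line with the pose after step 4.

0 10 25 -35 -15 6 0 N
1 200/97 8 -976/97 -576/97 6 -1 W
2 20/9 20/9 -40/9 0 7 -1 S
3 200/13 200/73 -17200/949 12000/949 7 0 E
4 10 25 -35 -15 6 0 N
final 6 -1 W

n=0: pose=(6,0,N); sL=10, sR=25; mL=-35, mR=-15; mL+mR=-50 → advance -1; mR−mL=20 → turn +1·90°
n=1: pose=(6,-1,W); sL=200/97, sR=8; mL=-976/97, mR=-576/97; mL+mR=-16 → advance -1; mR−mL=400/97 → turn +1·90°
n=2: pose=(7,-1,S); sL=20/9, sR=20/9; mL=-40/9, mR=0; mL+mR=-40/9 → advance -1; mR−mL=40/9 → turn +1·90°
n=3: pose=(7,0,E); sL=200/13, sR=200/73; mL=-17200/949, mR=12000/949; mL+mR=-400/73 → advance -1; mR−mL=400/13 → turn +1·90°
n=4: pose=(6,0,N); sL=10, sR=25; mL=-35, mR=-15; mL+mR=-50 → advance -1; mR−mL=20 → turn +1·90°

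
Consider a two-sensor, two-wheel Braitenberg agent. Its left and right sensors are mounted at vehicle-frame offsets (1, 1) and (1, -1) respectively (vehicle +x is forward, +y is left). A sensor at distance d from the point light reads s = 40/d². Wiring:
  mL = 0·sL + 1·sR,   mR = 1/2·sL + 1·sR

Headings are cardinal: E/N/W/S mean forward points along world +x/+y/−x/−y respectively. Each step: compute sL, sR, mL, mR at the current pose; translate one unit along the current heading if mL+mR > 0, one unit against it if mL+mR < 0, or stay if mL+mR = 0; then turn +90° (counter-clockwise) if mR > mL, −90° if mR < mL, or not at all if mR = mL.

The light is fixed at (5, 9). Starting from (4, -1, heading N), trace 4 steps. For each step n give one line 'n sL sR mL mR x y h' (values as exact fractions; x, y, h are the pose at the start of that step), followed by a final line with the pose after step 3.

n=0: pose=(4,-1,N); sL=8/17, sR=40/81; mL=40/81, mR=1004/1377; mL+mR=1684/1377 → advance +1; mR−mL=4/17 → turn +1·90°
n=1: pose=(4,0,W); sL=5/13, sR=10/17; mL=10/17, mR=345/442; mL+mR=605/442 → advance +1; mR−mL=5/26 → turn +1·90°
n=2: pose=(3,0,S); sL=40/101, sR=40/109; mL=40/109, mR=6220/11009; mL+mR=10260/11009 → advance +1; mR−mL=20/101 → turn +1·90°
n=3: pose=(3,-1,E); sL=20/41, sR=20/61; mL=20/61, mR=1430/2501; mL+mR=2250/2501 → advance +1; mR−mL=10/41 → turn +1·90°

0 8/17 40/81 40/81 1004/1377 4 -1 N
1 5/13 10/17 10/17 345/442 4 0 W
2 40/101 40/109 40/109 6220/11009 3 0 S
3 20/41 20/61 20/61 1430/2501 3 -1 E
final 4 -1 N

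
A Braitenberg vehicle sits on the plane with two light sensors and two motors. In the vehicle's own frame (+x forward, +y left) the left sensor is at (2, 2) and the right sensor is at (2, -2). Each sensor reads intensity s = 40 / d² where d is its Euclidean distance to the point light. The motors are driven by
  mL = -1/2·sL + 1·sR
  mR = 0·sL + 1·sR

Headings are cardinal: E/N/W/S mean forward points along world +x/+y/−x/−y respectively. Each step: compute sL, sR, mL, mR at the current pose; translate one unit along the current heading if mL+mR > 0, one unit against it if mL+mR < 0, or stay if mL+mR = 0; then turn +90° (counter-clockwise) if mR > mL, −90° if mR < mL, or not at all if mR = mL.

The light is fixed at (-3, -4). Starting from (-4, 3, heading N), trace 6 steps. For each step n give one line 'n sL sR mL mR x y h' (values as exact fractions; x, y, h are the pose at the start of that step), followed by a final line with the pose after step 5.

n=0: pose=(-4,3,N); sL=4/9, sR=20/41; mL=98/369, mR=20/41; mL+mR=278/369 → advance +1; mR−mL=2/9 → turn +1·90°
n=1: pose=(-4,4,W); sL=8/9, sR=40/109; mL=-76/981, mR=40/109; mL+mR=284/981 → advance +1; mR−mL=4/9 → turn +1·90°
n=2: pose=(-5,4,S); sL=10/9, sR=10/13; mL=25/117, mR=10/13; mL+mR=115/117 → advance +1; mR−mL=5/9 → turn +1·90°
n=3: pose=(-5,3,E); sL=40/81, sR=8/5; mL=548/405, mR=8/5; mL+mR=1196/405 → advance +1; mR−mL=20/81 → turn +1·90°
n=4: pose=(-4,3,N); sL=4/9, sR=20/41; mL=98/369, mR=20/41; mL+mR=278/369 → advance +1; mR−mL=2/9 → turn +1·90°
n=5: pose=(-4,4,W); sL=8/9, sR=40/109; mL=-76/981, mR=40/109; mL+mR=284/981 → advance +1; mR−mL=4/9 → turn +1·90°

0 4/9 20/41 98/369 20/41 -4 3 N
1 8/9 40/109 -76/981 40/109 -4 4 W
2 10/9 10/13 25/117 10/13 -5 4 S
3 40/81 8/5 548/405 8/5 -5 3 E
4 4/9 20/41 98/369 20/41 -4 3 N
5 8/9 40/109 -76/981 40/109 -4 4 W
final -5 4 S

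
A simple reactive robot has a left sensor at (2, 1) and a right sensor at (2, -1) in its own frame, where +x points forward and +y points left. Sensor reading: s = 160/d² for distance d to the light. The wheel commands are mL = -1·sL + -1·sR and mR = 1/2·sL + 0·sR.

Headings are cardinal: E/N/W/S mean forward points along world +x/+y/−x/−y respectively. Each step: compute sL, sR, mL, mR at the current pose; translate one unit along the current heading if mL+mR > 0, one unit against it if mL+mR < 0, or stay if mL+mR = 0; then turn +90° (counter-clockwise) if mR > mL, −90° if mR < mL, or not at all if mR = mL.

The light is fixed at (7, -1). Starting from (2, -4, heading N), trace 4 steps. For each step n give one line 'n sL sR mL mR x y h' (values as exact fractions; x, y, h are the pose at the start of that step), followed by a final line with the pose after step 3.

0 160/37 160/17 -8640/629 80/37 2 -4 N
1 80/37 80/29 -5280/1073 40/37 2 -5 W
2 32/9 160/61 -3392/549 16/9 3 -5 S
3 20 8 -28 10 3 -4 E
final 2 -4 N

n=0: pose=(2,-4,N); sL=160/37, sR=160/17; mL=-8640/629, mR=80/37; mL+mR=-7280/629 → advance -1; mR−mL=10000/629 → turn +1·90°
n=1: pose=(2,-5,W); sL=80/37, sR=80/29; mL=-5280/1073, mR=40/37; mL+mR=-4120/1073 → advance -1; mR−mL=6440/1073 → turn +1·90°
n=2: pose=(3,-5,S); sL=32/9, sR=160/61; mL=-3392/549, mR=16/9; mL+mR=-2416/549 → advance -1; mR−mL=1456/183 → turn +1·90°
n=3: pose=(3,-4,E); sL=20, sR=8; mL=-28, mR=10; mL+mR=-18 → advance -1; mR−mL=38 → turn +1·90°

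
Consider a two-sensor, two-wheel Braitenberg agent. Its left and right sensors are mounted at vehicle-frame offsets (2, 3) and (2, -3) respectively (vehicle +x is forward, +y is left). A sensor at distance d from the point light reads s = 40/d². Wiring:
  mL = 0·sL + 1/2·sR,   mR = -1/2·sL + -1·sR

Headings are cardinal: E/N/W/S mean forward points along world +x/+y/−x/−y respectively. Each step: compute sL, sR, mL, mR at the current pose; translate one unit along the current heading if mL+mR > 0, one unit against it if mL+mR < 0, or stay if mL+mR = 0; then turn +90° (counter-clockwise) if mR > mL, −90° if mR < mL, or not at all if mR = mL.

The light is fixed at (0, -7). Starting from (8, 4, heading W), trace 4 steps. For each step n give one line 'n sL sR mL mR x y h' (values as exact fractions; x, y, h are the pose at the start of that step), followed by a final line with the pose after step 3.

n=0: pose=(8,4,W); sL=2/5, sR=5/29; mL=5/58, mR=-54/145; mL+mR=-83/290 → advance -1; mR−mL=-133/290 → turn -1·90°
n=1: pose=(9,4,N); sL=8/41, sR=40/313; mL=20/313, mR=-2892/12833; mL+mR=-2072/12833 → advance -1; mR−mL=-3712/12833 → turn -1·90°
n=2: pose=(9,3,E); sL=4/29, sR=4/17; mL=2/17, mR=-150/493; mL+mR=-92/493 → advance -1; mR−mL=-208/493 → turn -1·90°
n=3: pose=(8,3,S); sL=8/37, sR=40/89; mL=20/89, mR=-1836/3293; mL+mR=-1096/3293 → advance -1; mR−mL=-2576/3293 → turn -1·90°

0 2/5 5/29 5/58 -54/145 8 4 W
1 8/41 40/313 20/313 -2892/12833 9 4 N
2 4/29 4/17 2/17 -150/493 9 3 E
3 8/37 40/89 20/89 -1836/3293 8 3 S
final 8 4 W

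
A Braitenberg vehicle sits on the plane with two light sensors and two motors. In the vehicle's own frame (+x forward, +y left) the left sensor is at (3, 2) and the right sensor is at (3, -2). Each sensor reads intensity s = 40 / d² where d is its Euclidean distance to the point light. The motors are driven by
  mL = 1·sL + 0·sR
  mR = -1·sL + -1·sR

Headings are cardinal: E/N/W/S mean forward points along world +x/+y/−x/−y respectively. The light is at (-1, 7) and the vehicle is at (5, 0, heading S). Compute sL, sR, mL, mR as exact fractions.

left sensor world pos  = (7, -3); dL² = 164
right sensor world pos = (3, -3); dR² = 116
sL = 40/164 = 10/41
sR = 40/116 = 10/29
mL = 1·sL + 0·sR = 10/41
mR = -1·sL + -1·sR = -700/1189

10/41 10/29 10/41 -700/1189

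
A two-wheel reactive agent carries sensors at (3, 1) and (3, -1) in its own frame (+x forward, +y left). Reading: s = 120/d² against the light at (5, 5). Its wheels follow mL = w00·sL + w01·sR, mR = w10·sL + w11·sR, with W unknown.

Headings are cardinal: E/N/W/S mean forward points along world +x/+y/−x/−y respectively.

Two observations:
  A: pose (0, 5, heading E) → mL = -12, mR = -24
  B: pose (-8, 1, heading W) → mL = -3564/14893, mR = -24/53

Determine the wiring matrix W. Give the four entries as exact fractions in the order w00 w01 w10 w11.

1/2 -1 0 -1

obs A: pose=(0,5,E) → sL=24, sR=24, mL=-12, mR=-24
obs B: pose=(-8,1,W) → sL=120/281, sR=24/53, mL=-3564/14893, mR=-24/53
sensor matrix S = [[24, 24], [120/281, 24/53]]; det S = 9216/14893
solve [mL_A; mL_B] = S·[w00; w01] and [mR_A; mR_B] = S·[w10; w11]:
  w00 = 1/2, w01 = -1, w10 = 0, w11 = -1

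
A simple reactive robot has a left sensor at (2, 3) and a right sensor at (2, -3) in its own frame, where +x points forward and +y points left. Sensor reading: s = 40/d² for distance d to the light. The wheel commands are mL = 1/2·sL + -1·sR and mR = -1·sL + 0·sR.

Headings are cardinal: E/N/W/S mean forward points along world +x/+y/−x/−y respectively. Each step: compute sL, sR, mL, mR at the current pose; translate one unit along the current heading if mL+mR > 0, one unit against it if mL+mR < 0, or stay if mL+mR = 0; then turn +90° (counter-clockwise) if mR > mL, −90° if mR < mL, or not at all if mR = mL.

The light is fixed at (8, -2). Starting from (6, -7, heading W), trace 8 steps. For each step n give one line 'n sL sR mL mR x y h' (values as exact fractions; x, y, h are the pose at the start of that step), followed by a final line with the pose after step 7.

n=0: pose=(6,-7,W); sL=1/2, sR=2; mL=-7/4, mR=-1/2; mL+mR=-9/4 → advance -1; mR−mL=5/4 → turn +1·90°
n=1: pose=(7,-7,S); sL=40/53, sR=8/13; mL=-164/689, mR=-40/53; mL+mR=-684/689 → advance -1; mR−mL=-356/689 → turn -1·90°
n=2: pose=(7,-6,W); sL=20/29, sR=4; mL=-106/29, mR=-20/29; mL+mR=-126/29 → advance -1; mR−mL=86/29 → turn +1·90°
n=3: pose=(8,-6,S); sL=8/9, sR=8/9; mL=-4/9, mR=-8/9; mL+mR=-4/3 → advance -1; mR−mL=-4/9 → turn -1·90°
n=4: pose=(8,-5,W); sL=1, sR=10; mL=-19/2, mR=-1; mL+mR=-21/2 → advance -1; mR−mL=17/2 → turn +1·90°
n=5: pose=(9,-5,S); sL=40/41, sR=40/29; mL=-1060/1189, mR=-40/41; mL+mR=-2220/1189 → advance -1; mR−mL=-100/1189 → turn -1·90°
n=6: pose=(9,-4,W); sL=20/13, sR=20; mL=-250/13, mR=-20/13; mL+mR=-270/13 → advance -1; mR−mL=230/13 → turn +1·90°
n=7: pose=(10,-4,S); sL=40/41, sR=40/17; mL=-1300/697, mR=-40/41; mL+mR=-1980/697 → advance -1; mR−mL=620/697 → turn +1·90°

0 1/2 2 -7/4 -1/2 6 -7 W
1 40/53 8/13 -164/689 -40/53 7 -7 S
2 20/29 4 -106/29 -20/29 7 -6 W
3 8/9 8/9 -4/9 -8/9 8 -6 S
4 1 10 -19/2 -1 8 -5 W
5 40/41 40/29 -1060/1189 -40/41 9 -5 S
6 20/13 20 -250/13 -20/13 9 -4 W
7 40/41 40/17 -1300/697 -40/41 10 -4 S
final 10 -3 E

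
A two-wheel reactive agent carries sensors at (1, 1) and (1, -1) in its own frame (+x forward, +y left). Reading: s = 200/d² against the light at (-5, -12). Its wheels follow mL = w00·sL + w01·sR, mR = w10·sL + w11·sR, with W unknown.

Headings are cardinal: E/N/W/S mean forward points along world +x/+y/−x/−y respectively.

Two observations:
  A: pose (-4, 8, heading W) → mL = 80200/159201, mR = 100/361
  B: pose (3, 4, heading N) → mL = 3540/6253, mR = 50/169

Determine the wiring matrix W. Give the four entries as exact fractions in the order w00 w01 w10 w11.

1/2 1/2 1/2 0

obs A: pose=(-4,8,W) → sL=200/361, sR=200/441, mL=80200/159201, mR=100/361
obs B: pose=(3,4,N) → sL=100/169, sR=20/37, mL=3540/6253, mR=50/169
sensor matrix S = [[200/361, 200/441], [100/169, 20/37]]; det S = 30976000/995483853
solve [mL_A; mL_B] = S·[w00; w01] and [mR_A; mR_B] = S·[w10; w11]:
  w00 = 1/2, w01 = 1/2, w10 = 1/2, w11 = 0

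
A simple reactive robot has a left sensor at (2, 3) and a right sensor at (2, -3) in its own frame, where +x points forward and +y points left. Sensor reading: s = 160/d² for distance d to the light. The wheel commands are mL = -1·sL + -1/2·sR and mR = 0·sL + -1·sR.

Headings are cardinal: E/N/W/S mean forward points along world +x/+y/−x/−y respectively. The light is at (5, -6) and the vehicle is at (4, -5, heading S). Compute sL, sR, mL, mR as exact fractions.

32 160/17 -624/17 -160/17

left sensor world pos  = (7, -7); dL² = 5
right sensor world pos = (1, -7); dR² = 17
sL = 160/5 = 32
sR = 160/17 = 160/17
mL = -1·sL + -1/2·sR = -624/17
mR = 0·sL + -1·sR = -160/17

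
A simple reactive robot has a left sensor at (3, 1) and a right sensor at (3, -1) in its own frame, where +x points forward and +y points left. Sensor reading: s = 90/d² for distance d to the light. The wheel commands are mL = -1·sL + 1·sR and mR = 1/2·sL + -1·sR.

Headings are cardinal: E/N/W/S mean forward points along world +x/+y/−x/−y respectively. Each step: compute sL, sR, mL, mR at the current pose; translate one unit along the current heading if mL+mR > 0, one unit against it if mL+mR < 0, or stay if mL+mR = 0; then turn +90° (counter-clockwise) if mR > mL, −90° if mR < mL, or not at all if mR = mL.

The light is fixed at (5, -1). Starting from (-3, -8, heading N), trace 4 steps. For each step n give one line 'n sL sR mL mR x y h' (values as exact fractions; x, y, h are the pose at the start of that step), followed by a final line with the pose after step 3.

0 90/97 18/13 576/1261 -1161/1261 -3 -8 N
1 45/37 45/53 -720/1961 -945/3922 -3 -9 E
2 18/25 90/89 648/2225 -1449/2225 -4 -9 N
3 9/10 45/68 -81/340 -18/85 -4 -10 E
final -5 -10 N

n=0: pose=(-3,-8,N); sL=90/97, sR=18/13; mL=576/1261, mR=-1161/1261; mL+mR=-45/97 → advance -1; mR−mL=-1737/1261 → turn -1·90°
n=1: pose=(-3,-9,E); sL=45/37, sR=45/53; mL=-720/1961, mR=-945/3922; mL+mR=-45/74 → advance -1; mR−mL=495/3922 → turn +1·90°
n=2: pose=(-4,-9,N); sL=18/25, sR=90/89; mL=648/2225, mR=-1449/2225; mL+mR=-9/25 → advance -1; mR−mL=-2097/2225 → turn -1·90°
n=3: pose=(-4,-10,E); sL=9/10, sR=45/68; mL=-81/340, mR=-18/85; mL+mR=-9/20 → advance -1; mR−mL=9/340 → turn +1·90°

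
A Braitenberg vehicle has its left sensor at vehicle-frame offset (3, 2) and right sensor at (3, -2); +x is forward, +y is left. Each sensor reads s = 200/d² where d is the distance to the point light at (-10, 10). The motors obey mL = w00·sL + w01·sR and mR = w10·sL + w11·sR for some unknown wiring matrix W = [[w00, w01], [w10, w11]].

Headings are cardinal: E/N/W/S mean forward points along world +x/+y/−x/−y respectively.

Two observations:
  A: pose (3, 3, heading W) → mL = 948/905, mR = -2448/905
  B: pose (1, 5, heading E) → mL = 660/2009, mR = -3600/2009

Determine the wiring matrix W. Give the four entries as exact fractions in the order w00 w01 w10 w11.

obs A: pose=(3,3,W) → sL=200/181, sR=8/5, mL=948/905, mR=-2448/905
obs B: pose=(1,5,E) → sL=40/41, sR=40/49, mL=660/2009, mR=-3600/2009
sensor matrix S = [[200/181, 8/5], [40/41, 40/49]]; det S = -239616/363629
solve [mL_A; mL_B] = S·[w00; w01] and [mR_A; mR_B] = S·[w10; w11]:
  w00 = -1/2, w01 = 1, w10 = -1, w11 = -1

-1/2 1 -1 -1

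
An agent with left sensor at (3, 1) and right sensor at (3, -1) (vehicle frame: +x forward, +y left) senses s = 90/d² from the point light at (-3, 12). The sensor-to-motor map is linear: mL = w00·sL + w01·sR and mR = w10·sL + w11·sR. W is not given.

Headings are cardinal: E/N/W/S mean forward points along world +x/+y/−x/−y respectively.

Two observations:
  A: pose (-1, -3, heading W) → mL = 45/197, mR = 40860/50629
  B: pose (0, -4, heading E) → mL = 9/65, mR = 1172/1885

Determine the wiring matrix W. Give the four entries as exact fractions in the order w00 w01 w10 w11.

0 1/2 1 1

obs A: pose=(-1,-3,W) → sL=90/257, sR=90/197, mL=45/197, mR=40860/50629
obs B: pose=(0,-4,E) → sL=10/29, sR=18/65, mL=9/65, mR=1172/1885
sensor matrix S = [[90/257, 90/197], [10/29, 18/65]]; det S = -1155888/19087133
solve [mL_A; mL_B] = S·[w00; w01] and [mR_A; mR_B] = S·[w10; w11]:
  w00 = 0, w01 = 1/2, w10 = 1, w11 = 1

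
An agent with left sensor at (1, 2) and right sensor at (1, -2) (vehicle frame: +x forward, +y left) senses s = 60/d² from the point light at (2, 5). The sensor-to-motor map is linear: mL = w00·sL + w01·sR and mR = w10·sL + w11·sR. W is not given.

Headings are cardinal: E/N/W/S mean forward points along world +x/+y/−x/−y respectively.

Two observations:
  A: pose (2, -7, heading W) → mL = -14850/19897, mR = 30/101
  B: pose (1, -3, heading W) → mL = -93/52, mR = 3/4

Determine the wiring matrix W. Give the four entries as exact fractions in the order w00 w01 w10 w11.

-1/2 -1 0 1/2

obs A: pose=(2,-7,W) → sL=60/197, sR=60/101, mL=-14850/19897, mR=30/101
obs B: pose=(1,-3,W) → sL=15/26, sR=3/2, mL=-93/52, mR=3/4
sensor matrix S = [[60/197, 60/101], [15/26, 3/2]]; det S = 29520/258661
solve [mL_A; mL_B] = S·[w00; w01] and [mR_A; mR_B] = S·[w10; w11]:
  w00 = -1/2, w01 = -1, w10 = 0, w11 = 1/2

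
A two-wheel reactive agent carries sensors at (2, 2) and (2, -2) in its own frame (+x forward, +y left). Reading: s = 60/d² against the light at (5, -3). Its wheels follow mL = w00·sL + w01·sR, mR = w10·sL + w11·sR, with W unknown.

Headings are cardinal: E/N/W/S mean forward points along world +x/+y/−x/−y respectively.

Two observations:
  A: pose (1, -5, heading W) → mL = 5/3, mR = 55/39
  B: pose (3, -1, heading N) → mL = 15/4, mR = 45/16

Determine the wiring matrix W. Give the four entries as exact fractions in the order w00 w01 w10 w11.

obs A: pose=(1,-5,W) → sL=15/13, sR=5/3, mL=5/3, mR=55/39
obs B: pose=(3,-1,N) → sL=15/8, sR=15/4, mL=15/4, mR=45/16
sensor matrix S = [[15/13, 5/3], [15/8, 15/4]]; det S = 125/104
solve [mL_A; mL_B] = S·[w00; w01] and [mR_A; mR_B] = S·[w10; w11]:
  w00 = 0, w01 = 1, w10 = 1/2, w11 = 1/2

0 1 1/2 1/2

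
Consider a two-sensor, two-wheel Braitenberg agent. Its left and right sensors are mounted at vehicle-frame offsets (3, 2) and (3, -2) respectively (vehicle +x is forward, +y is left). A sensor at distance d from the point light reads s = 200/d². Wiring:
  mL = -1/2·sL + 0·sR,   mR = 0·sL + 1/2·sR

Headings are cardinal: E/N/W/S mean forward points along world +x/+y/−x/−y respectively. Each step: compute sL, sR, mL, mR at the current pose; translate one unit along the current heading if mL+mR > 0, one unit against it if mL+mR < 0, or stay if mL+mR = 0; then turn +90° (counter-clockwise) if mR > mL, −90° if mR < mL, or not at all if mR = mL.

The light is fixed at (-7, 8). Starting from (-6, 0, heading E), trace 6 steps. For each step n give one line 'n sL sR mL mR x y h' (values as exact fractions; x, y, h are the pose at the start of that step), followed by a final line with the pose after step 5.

n=0: pose=(-6,0,E); sL=50/13, sR=50/29; mL=-25/13, mR=25/29; mL+mR=-400/377 → advance -1; mR−mL=1050/377 → turn +1·90°
n=1: pose=(-7,0,N); sL=200/29, sR=200/29; mL=-100/29, mR=100/29; mL+mR=0 → advance +0; mR−mL=200/29 → turn +1·90°
n=2: pose=(-7,0,W); sL=200/109, sR=40/9; mL=-100/109, mR=20/9; mL+mR=1280/981 → advance +1; mR−mL=3080/981 → turn +1·90°
n=3: pose=(-8,0,S); sL=100/61, sR=20/13; mL=-50/61, mR=10/13; mL+mR=-40/793 → advance -1; mR−mL=1260/793 → turn +1·90°
n=4: pose=(-8,1,E); sL=200/29, sR=40/17; mL=-100/29, mR=20/17; mL+mR=-1120/493 → advance -1; mR−mL=2280/493 → turn +1·90°
n=5: pose=(-9,1,N); sL=25/4, sR=25/2; mL=-25/8, mR=25/4; mL+mR=25/8 → advance +1; mR−mL=75/8 → turn +1·90°

0 50/13 50/29 -25/13 25/29 -6 0 E
1 200/29 200/29 -100/29 100/29 -7 0 N
2 200/109 40/9 -100/109 20/9 -7 0 W
3 100/61 20/13 -50/61 10/13 -8 0 S
4 200/29 40/17 -100/29 20/17 -8 1 E
5 25/4 25/2 -25/8 25/4 -9 1 N
final -9 2 W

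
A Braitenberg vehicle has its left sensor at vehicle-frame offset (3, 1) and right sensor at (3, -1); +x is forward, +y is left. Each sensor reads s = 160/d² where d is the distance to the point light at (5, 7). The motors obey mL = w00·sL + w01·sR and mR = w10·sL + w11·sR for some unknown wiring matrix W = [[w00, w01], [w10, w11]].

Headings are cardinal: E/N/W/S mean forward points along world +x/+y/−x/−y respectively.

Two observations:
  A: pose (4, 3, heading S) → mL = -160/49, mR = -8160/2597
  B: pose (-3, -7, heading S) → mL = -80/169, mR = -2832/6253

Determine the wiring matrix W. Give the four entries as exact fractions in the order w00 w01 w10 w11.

-1 0 -1/2 -1/2

obs A: pose=(4,3,S) → sL=160/49, sR=160/53, mL=-160/49, mR=-8160/2597
obs B: pose=(-3,-7,S) → sL=80/169, sR=16/37, mL=-80/169, mR=-2832/6253
sensor matrix S = [[160/49, 160/53], [80/169, 16/37]]; det S = -276480/16239041
solve [mL_A; mL_B] = S·[w00; w01] and [mR_A; mR_B] = S·[w10; w11]:
  w00 = -1, w01 = 0, w10 = -1/2, w11 = -1/2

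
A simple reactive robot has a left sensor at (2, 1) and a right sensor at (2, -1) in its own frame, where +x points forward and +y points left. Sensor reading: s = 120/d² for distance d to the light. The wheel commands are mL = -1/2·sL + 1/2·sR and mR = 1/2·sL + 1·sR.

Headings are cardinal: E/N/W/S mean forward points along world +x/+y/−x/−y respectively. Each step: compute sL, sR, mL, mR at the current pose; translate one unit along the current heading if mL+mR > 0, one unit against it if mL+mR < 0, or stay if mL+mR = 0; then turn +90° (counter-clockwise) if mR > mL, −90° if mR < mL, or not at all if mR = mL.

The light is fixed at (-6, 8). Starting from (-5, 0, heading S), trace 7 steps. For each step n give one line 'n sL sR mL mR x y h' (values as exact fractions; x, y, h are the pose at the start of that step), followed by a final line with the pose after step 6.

n=0: pose=(-5,0,S); sL=15/13, sR=6/5; mL=3/130, mR=231/130; mL+mR=9/5 → advance +1; mR−mL=114/65 → turn +1·90°
n=1: pose=(-5,-1,E); sL=120/73, sR=120/109; mL=-2160/7957, mR=15300/7957; mL+mR=180/109 → advance +1; mR−mL=17460/7957 → turn +1·90°
n=2: pose=(-4,-1,N); sL=12/5, sR=60/29; mL=-24/145, mR=474/145; mL+mR=90/29 → advance +1; mR−mL=498/145 → turn +1·90°
n=3: pose=(-4,0,W); sL=40/27, sR=120/49; mL=640/1323, mR=4220/1323; mL+mR=180/49 → advance +1; mR−mL=3580/1323 → turn +1·90°
n=4: pose=(-5,0,S); sL=15/13, sR=6/5; mL=3/130, mR=231/130; mL+mR=9/5 → advance +1; mR−mL=114/65 → turn +1·90°
n=5: pose=(-5,-1,E); sL=120/73, sR=120/109; mL=-2160/7957, mR=15300/7957; mL+mR=180/109 → advance +1; mR−mL=17460/7957 → turn +1·90°
n=6: pose=(-4,-1,N); sL=12/5, sR=60/29; mL=-24/145, mR=474/145; mL+mR=90/29 → advance +1; mR−mL=498/145 → turn +1·90°

0 15/13 6/5 3/130 231/130 -5 0 S
1 120/73 120/109 -2160/7957 15300/7957 -5 -1 E
2 12/5 60/29 -24/145 474/145 -4 -1 N
3 40/27 120/49 640/1323 4220/1323 -4 0 W
4 15/13 6/5 3/130 231/130 -5 0 S
5 120/73 120/109 -2160/7957 15300/7957 -5 -1 E
6 12/5 60/29 -24/145 474/145 -4 -1 N
final -4 0 W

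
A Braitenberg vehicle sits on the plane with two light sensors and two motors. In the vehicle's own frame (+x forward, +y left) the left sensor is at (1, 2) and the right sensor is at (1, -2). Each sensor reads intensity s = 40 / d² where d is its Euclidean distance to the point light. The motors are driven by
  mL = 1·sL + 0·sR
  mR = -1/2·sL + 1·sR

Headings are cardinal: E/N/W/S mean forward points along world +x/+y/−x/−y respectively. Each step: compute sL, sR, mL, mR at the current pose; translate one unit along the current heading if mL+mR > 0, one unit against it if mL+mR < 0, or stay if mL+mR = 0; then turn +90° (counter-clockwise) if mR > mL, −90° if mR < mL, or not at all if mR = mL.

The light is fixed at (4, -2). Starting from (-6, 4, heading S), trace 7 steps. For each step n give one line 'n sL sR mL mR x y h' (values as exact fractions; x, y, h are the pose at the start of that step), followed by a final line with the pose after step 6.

0 40/89 40/169 40/89 180/15041 -6 4 S
1 4/13 4/17 4/13 18/221 -6 3 W
2 8/41 40/117 8/41 1172/4797 -7 3 N
3 1/4 5/26 1/4 7/104 -7 4 W
4 8/49 40/149 8/49 1364/7301 -8 4 N
5 20/97 4/25 20/97 138/2425 -8 5 W
6 40/289 8/37 40/289 1572/10693 -9 5 N
final -9 6 W

n=0: pose=(-6,4,S); sL=40/89, sR=40/169; mL=40/89, mR=180/15041; mL+mR=6940/15041 → advance +1; mR−mL=-6580/15041 → turn -1·90°
n=1: pose=(-6,3,W); sL=4/13, sR=4/17; mL=4/13, mR=18/221; mL+mR=86/221 → advance +1; mR−mL=-50/221 → turn -1·90°
n=2: pose=(-7,3,N); sL=8/41, sR=40/117; mL=8/41, mR=1172/4797; mL+mR=2108/4797 → advance +1; mR−mL=236/4797 → turn +1·90°
n=3: pose=(-7,4,W); sL=1/4, sR=5/26; mL=1/4, mR=7/104; mL+mR=33/104 → advance +1; mR−mL=-19/104 → turn -1·90°
n=4: pose=(-8,4,N); sL=8/49, sR=40/149; mL=8/49, mR=1364/7301; mL+mR=2556/7301 → advance +1; mR−mL=172/7301 → turn +1·90°
n=5: pose=(-8,5,W); sL=20/97, sR=4/25; mL=20/97, mR=138/2425; mL+mR=638/2425 → advance +1; mR−mL=-362/2425 → turn -1·90°
n=6: pose=(-9,5,N); sL=40/289, sR=8/37; mL=40/289, mR=1572/10693; mL+mR=3052/10693 → advance +1; mR−mL=92/10693 → turn +1·90°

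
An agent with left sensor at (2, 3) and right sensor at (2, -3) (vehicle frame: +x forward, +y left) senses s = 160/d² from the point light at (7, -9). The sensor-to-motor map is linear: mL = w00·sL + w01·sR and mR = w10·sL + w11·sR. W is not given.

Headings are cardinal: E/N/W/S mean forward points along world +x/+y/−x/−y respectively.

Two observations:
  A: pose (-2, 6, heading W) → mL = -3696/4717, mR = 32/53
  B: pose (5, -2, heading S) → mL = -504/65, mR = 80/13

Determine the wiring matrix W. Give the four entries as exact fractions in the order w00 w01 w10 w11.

obs A: pose=(-2,6,W) → sL=32/53, sR=32/89, mL=-3696/4717, mR=32/53
obs B: pose=(5,-2,S) → sL=80/13, sR=16/5, mL=-504/65, mR=80/13
sensor matrix S = [[32/53, 32/89], [80/13, 16/5]]; det S = -86016/306605
solve [mL_A; mL_B] = S·[w00; w01] and [mR_A; mR_B] = S·[w10; w11]:
  w00 = -1, w01 = -1/2, w10 = 1, w11 = 0

-1 -1/2 1 0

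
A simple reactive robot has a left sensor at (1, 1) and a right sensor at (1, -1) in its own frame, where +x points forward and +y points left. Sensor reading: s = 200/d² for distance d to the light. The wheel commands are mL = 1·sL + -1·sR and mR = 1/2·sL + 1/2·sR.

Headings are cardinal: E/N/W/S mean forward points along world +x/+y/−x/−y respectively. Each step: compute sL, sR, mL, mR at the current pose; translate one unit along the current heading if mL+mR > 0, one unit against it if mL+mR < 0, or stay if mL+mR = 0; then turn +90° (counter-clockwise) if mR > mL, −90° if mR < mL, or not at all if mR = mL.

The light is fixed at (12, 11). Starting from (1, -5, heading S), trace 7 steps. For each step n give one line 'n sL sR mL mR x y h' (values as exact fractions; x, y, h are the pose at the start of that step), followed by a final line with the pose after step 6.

n=0: pose=(1,-5,S); sL=200/389, sR=200/433; mL=8800/168437, mR=82200/168437; mL+mR=91000/168437 → advance +1; mR−mL=73400/168437 → turn +1·90°
n=1: pose=(1,-6,E); sL=50/89, sR=25/53; mL=425/4717, mR=4875/9434; mL+mR=5725/9434 → advance +1; mR−mL=4025/9434 → turn +1·90°
n=2: pose=(2,-6,N); sL=200/377, sR=200/337; mL=-8000/127049, mR=71400/127049; mL+mR=63400/127049 → advance +1; mR−mL=79400/127049 → turn +1·90°
n=3: pose=(2,-5,W); sL=20/41, sR=100/173; mL=-640/7093, mR=3780/7093; mL+mR=3140/7093 → advance +1; mR−mL=4420/7093 → turn +1·90°
n=4: pose=(1,-5,S); sL=200/389, sR=200/433; mL=8800/168437, mR=82200/168437; mL+mR=91000/168437 → advance +1; mR−mL=73400/168437 → turn +1·90°
n=5: pose=(1,-6,E); sL=50/89, sR=25/53; mL=425/4717, mR=4875/9434; mL+mR=5725/9434 → advance +1; mR−mL=4025/9434 → turn +1·90°
n=6: pose=(2,-6,N); sL=200/377, sR=200/337; mL=-8000/127049, mR=71400/127049; mL+mR=63400/127049 → advance +1; mR−mL=79400/127049 → turn +1·90°

0 200/389 200/433 8800/168437 82200/168437 1 -5 S
1 50/89 25/53 425/4717 4875/9434 1 -6 E
2 200/377 200/337 -8000/127049 71400/127049 2 -6 N
3 20/41 100/173 -640/7093 3780/7093 2 -5 W
4 200/389 200/433 8800/168437 82200/168437 1 -5 S
5 50/89 25/53 425/4717 4875/9434 1 -6 E
6 200/377 200/337 -8000/127049 71400/127049 2 -6 N
final 2 -5 W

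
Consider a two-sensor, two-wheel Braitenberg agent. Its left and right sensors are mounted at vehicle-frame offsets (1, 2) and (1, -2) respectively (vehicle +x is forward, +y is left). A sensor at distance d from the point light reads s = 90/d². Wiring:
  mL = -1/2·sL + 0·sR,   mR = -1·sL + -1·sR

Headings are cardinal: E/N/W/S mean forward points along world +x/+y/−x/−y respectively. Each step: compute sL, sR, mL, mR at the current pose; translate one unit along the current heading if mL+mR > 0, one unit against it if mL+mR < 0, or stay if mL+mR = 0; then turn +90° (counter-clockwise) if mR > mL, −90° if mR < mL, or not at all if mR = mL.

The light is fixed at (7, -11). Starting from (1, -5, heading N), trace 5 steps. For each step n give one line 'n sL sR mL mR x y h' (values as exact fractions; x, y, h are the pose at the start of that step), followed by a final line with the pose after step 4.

0 90/113 18/13 -45/113 -3204/1469 1 -5 N
1 45/37 45/17 -45/74 -2430/629 1 -6 E
2 90/41 90/97 -45/41 -12420/3977 0 -6 S
3 9/8 45/64 -9/16 -117/64 0 -5 W
4 90/113 18/13 -45/113 -3204/1469 1 -5 N
final 1 -6 E

n=0: pose=(1,-5,N); sL=90/113, sR=18/13; mL=-45/113, mR=-3204/1469; mL+mR=-3789/1469 → advance -1; mR−mL=-2619/1469 → turn -1·90°
n=1: pose=(1,-6,E); sL=45/37, sR=45/17; mL=-45/74, mR=-2430/629; mL+mR=-5625/1258 → advance -1; mR−mL=-4095/1258 → turn -1·90°
n=2: pose=(0,-6,S); sL=90/41, sR=90/97; mL=-45/41, mR=-12420/3977; mL+mR=-16785/3977 → advance -1; mR−mL=-8055/3977 → turn -1·90°
n=3: pose=(0,-5,W); sL=9/8, sR=45/64; mL=-9/16, mR=-117/64; mL+mR=-153/64 → advance -1; mR−mL=-81/64 → turn -1·90°
n=4: pose=(1,-5,N); sL=90/113, sR=18/13; mL=-45/113, mR=-3204/1469; mL+mR=-3789/1469 → advance -1; mR−mL=-2619/1469 → turn -1·90°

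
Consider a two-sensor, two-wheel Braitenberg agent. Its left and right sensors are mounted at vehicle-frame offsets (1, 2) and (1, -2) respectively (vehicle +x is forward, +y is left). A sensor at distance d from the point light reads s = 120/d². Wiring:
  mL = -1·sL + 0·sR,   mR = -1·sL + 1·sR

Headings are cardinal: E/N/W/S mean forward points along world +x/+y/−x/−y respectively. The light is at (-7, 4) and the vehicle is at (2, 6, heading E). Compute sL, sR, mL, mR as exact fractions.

left sensor world pos  = (3, 8); dL² = 116
right sensor world pos = (3, 4); dR² = 100
sL = 120/116 = 30/29
sR = 120/100 = 6/5
mL = -1·sL + 0·sR = -30/29
mR = -1·sL + 1·sR = 24/145

30/29 6/5 -30/29 24/145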